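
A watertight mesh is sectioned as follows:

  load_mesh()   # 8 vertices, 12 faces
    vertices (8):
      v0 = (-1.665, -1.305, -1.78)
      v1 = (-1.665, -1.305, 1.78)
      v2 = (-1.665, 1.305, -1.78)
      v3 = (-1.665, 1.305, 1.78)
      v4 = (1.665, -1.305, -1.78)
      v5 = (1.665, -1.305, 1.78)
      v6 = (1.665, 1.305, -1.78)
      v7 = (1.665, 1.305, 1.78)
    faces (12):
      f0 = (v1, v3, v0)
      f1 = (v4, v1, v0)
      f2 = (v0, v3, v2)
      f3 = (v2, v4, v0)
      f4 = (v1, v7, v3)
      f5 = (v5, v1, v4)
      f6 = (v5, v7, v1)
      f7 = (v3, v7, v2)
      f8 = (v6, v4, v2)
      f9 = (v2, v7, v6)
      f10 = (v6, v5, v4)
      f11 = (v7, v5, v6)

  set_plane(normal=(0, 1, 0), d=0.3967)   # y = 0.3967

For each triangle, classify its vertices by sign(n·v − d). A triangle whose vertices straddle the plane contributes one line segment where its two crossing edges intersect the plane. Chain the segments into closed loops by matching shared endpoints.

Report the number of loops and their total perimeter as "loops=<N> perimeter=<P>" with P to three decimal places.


Straddling triangles (8 of 12):
  (v1,v3,v0) [-+-] → (-1.665, 0.3967, 1.78)–(-1.665, 0.3967, 0.541093)  len=1.2389
  (v0,v3,v2) [-++] → (-1.665, 0.3967, 0.541093)–(-1.665, 0.3967, -1.78)  len=2.3211
  (v2,v4,v0) [+--] → (-0.506134, 0.3967, -1.78)–(-1.665, 0.3967, -1.78)  len=1.1589
  (v1,v7,v3) [-++] → (0.506134, 0.3967, 1.78)–(-1.665, 0.3967, 1.78)  len=2.1711
  (v5,v7,v1) [-+-] → (1.665, 0.3967, 1.78)–(0.506134, 0.3967, 1.78)  len=1.1589
  (v6,v4,v2) [+-+] → (1.665, 0.3967, -1.78)–(-0.506134, 0.3967, -1.78)  len=2.1711
  (v6,v5,v4) [+--] → (1.665, 0.3967, -0.541093)–(1.665, 0.3967, -1.78)  len=1.2389
  (v7,v5,v6) [+-+] → (1.665, 0.3967, 1.78)–(1.665, 0.3967, -0.541093)  len=2.3211

Chained into 1 loop(s):
  loop 1: 8 segments, perimeter = 13.7800
Total perimeter = 13.780

loops=1 perimeter=13.780


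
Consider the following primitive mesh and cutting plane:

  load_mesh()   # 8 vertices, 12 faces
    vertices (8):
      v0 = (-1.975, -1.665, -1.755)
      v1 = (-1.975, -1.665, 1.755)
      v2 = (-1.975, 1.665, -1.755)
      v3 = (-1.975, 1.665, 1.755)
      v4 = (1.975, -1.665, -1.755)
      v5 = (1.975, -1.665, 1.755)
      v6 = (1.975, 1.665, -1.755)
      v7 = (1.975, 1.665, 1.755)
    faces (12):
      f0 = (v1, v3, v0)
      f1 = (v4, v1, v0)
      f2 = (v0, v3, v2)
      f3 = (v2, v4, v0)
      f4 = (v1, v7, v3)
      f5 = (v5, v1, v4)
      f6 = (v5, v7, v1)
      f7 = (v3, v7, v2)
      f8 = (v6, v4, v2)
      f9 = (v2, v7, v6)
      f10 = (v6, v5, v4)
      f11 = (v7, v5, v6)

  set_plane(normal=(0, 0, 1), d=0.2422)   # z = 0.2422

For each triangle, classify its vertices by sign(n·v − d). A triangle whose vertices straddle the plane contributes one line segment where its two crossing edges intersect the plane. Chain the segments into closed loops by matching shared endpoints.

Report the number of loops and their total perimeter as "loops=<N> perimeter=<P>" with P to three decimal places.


Straddling triangles (8 of 12):
  (v1,v3,v0) [++-] → (-1.975, 0.229779, 0.2422)–(-1.975, -1.665, 0.2422)  len=1.8948
  (v4,v1,v0) [-+-] → (-0.272561, -1.665, 0.2422)–(-1.975, -1.665, 0.2422)  len=1.7024
  (v0,v3,v2) [-+-] → (-1.975, 0.229779, 0.2422)–(-1.975, 1.665, 0.2422)  len=1.4352
  (v5,v1,v4) [++-] → (-0.272561, -1.665, 0.2422)–(1.975, -1.665, 0.2422)  len=2.2476
  (v3,v7,v2) [++-] → (0.272561, 1.665, 0.2422)–(-1.975, 1.665, 0.2422)  len=2.2476
  (v2,v7,v6) [-+-] → (0.272561, 1.665, 0.2422)–(1.975, 1.665, 0.2422)  len=1.7024
  (v6,v5,v4) [-+-] → (1.975, -0.229779, 0.2422)–(1.975, -1.665, 0.2422)  len=1.4352
  (v7,v5,v6) [++-] → (1.975, -0.229779, 0.2422)–(1.975, 1.665, 0.2422)  len=1.8948

Chained into 1 loop(s):
  loop 1: 8 segments, perimeter = 14.5600
Total perimeter = 14.560

loops=1 perimeter=14.560


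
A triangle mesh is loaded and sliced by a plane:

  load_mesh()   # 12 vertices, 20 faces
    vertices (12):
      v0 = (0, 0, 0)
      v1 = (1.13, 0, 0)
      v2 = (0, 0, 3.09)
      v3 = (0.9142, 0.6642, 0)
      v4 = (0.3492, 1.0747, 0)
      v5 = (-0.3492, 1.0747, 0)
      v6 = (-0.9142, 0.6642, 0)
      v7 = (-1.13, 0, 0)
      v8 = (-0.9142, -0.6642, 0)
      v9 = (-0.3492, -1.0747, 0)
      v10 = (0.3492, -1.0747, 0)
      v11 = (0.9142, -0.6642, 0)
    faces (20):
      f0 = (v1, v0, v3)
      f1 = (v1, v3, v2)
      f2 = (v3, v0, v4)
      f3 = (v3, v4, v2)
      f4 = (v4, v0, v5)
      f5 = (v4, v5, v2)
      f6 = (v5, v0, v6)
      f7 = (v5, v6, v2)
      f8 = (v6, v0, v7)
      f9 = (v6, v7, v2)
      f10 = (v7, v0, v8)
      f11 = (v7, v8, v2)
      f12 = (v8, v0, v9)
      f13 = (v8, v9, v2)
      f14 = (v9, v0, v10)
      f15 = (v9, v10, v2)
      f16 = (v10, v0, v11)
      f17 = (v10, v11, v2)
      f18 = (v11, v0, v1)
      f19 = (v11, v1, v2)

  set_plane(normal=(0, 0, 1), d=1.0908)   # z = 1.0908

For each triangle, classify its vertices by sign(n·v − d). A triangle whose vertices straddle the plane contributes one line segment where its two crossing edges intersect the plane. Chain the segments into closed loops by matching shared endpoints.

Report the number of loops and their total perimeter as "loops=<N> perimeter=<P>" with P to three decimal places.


Straddling triangles (10 of 20):
  (v1,v3,v2) [--+] → (0.591479, 0.429731, 1.0908)–(0.731099, 0, 1.0908)  len=0.4518
  (v3,v4,v2) [--+] → (0.225929, 0.69532, 1.0908)–(0.591479, 0.429731, 1.0908)  len=0.4518
  (v4,v5,v2) [--+] → (-0.225929, 0.69532, 1.0908)–(0.225929, 0.69532, 1.0908)  len=0.4519
  (v5,v6,v2) [--+] → (-0.591479, 0.429731, 1.0908)–(-0.225929, 0.69532, 1.0908)  len=0.4518
  (v6,v7,v2) [--+] → (-0.731099, 0, 1.0908)–(-0.591479, 0.429731, 1.0908)  len=0.4518
  (v7,v8,v2) [--+] → (-0.591479, -0.429731, 1.0908)–(-0.731099, 0, 1.0908)  len=0.4518
  (v8,v9,v2) [--+] → (-0.225929, -0.69532, 1.0908)–(-0.591479, -0.429731, 1.0908)  len=0.4518
  (v9,v10,v2) [--+] → (0.225929, -0.69532, 1.0908)–(-0.225929, -0.69532, 1.0908)  len=0.4519
  (v10,v11,v2) [--+] → (0.591479, -0.429731, 1.0908)–(0.225929, -0.69532, 1.0908)  len=0.4518
  (v11,v1,v2) [--+] → (0.731099, 0, 1.0908)–(0.591479, -0.429731, 1.0908)  len=0.4518

Chained into 1 loop(s):
  loop 1: 10 segments, perimeter = 4.5185
Total perimeter = 4.518

loops=1 perimeter=4.518


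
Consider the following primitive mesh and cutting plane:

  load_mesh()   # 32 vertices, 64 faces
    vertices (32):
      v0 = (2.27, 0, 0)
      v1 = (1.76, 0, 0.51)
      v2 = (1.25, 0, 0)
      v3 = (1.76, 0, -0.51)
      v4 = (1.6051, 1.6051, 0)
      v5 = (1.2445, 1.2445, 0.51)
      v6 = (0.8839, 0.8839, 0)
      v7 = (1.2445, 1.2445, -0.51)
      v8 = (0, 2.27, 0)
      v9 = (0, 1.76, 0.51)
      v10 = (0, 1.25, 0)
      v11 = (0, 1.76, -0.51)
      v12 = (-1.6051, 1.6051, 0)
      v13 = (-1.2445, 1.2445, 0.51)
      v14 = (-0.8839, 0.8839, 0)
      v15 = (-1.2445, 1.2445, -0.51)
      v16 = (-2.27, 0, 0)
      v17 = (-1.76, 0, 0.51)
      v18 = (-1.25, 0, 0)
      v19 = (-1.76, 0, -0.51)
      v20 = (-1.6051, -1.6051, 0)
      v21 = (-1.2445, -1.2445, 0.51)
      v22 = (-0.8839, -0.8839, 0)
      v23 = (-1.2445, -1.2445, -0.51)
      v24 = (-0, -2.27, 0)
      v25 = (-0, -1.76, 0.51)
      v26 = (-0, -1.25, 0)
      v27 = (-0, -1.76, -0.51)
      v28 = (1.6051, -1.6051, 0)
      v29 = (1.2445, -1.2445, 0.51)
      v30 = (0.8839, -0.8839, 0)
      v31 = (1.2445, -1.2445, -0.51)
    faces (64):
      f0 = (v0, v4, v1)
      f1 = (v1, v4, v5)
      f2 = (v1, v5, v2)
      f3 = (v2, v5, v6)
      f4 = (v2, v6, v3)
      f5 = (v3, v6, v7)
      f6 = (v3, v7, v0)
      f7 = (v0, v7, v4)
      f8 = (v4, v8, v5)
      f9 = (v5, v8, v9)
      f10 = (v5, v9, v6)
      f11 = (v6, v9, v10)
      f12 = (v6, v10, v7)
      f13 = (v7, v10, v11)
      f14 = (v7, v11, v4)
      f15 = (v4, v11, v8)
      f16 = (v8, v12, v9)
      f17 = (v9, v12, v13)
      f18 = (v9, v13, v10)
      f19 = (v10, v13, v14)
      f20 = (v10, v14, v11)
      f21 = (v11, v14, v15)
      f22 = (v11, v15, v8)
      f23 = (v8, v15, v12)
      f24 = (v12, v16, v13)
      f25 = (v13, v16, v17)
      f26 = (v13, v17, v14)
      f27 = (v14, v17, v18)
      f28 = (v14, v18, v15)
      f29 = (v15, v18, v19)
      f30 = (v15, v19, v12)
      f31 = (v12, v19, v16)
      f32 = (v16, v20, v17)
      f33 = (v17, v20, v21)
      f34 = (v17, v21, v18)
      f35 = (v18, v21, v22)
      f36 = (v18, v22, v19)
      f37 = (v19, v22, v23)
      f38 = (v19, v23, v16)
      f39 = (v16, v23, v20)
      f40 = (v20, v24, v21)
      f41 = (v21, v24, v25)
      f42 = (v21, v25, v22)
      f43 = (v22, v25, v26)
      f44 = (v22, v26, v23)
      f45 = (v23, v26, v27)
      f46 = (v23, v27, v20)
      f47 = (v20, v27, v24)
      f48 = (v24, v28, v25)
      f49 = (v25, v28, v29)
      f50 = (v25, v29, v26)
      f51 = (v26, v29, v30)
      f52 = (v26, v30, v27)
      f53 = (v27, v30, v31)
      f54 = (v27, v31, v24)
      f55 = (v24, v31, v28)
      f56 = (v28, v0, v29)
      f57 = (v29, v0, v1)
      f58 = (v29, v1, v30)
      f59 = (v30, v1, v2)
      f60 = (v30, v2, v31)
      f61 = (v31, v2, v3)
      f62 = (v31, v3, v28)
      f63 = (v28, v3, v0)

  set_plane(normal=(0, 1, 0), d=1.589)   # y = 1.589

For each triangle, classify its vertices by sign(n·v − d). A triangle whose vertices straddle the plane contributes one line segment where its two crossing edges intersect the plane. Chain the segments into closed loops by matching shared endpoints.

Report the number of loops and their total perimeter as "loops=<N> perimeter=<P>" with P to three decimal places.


Straddling triangles (18 of 64):
  (v0,v4,v1) [-+-] → (1.61177, 1.589, 0)–(1.60665, 1.589, 0.00511557)  len=0.0072
  (v1,v4,v5) [-+-] → (1.60665, 1.589, 0.00511557)–(1.589, 1.589, 0.0227704)  len=0.0250
  (v0,v7,v4) [--+] → (1.589, 1.589, -0.0227704)–(1.61177, 1.589, 0)  len=0.0322
  (v4,v8,v5) [++-] → (0.826431, 1.589, 0.338674)–(1.589, 1.589, 0.0227704)  len=0.8254
  (v5,v8,v9) [-++] → (0.826431, 1.589, 0.338674)–(0.412822, 1.589, 0.51)  len=0.4477
  (v5,v9,v6) [-+-] → (0.412822, 1.589, 0.51)–(0.172522, 1.589, 0.410457)  len=0.2601
  (v6,v9,v10) [-+-] → (0.172522, 1.589, 0.410457)–(0, 1.589, 0.339)  len=0.1867
  (v7,v10,v11) [--+] → (0, 1.589, -0.339)–(0.412822, 1.589, -0.51)  len=0.4468
  (v7,v11,v4) [-++] → (0.412822, 1.589, -0.51)–(1.589, 1.589, -0.0227704)  len=1.2731
  (v9,v12,v13) [++-] → (-1.589, 1.589, 0.0227704)–(-0.412822, 1.589, 0.51)  len=1.2731
  (v9,v13,v10) [+--] → (-0.412822, 1.589, 0.51)–(0, 1.589, 0.339)  len=0.4468
  (v10,v14,v11) [--+] → (-0.172522, 1.589, -0.410457)–(0, 1.589, -0.339)  len=0.1867
  (v11,v14,v15) [+--] → (-0.172522, 1.589, -0.410457)–(-0.412822, 1.589, -0.51)  len=0.2601
  (v11,v15,v8) [+-+] → (-0.412822, 1.589, -0.51)–(-0.826431, 1.589, -0.338674)  len=0.4477
  (v8,v15,v12) [+-+] → (-0.826431, 1.589, -0.338674)–(-1.589, 1.589, -0.0227704)  len=0.8254
  (v12,v16,v13) [+--] → (-1.61177, 1.589, 0)–(-1.589, 1.589, 0.0227704)  len=0.0322
  (v15,v19,v12) [--+] → (-1.60665, 1.589, -0.00511557)–(-1.589, 1.589, -0.0227704)  len=0.0250
  (v12,v19,v16) [+--] → (-1.60665, 1.589, -0.00511557)–(-1.61177, 1.589, 0)  len=0.0072

Chained into 1 loop(s):
  loop 1: 18 segments, perimeter = 7.0086
Total perimeter = 7.009

loops=1 perimeter=7.009


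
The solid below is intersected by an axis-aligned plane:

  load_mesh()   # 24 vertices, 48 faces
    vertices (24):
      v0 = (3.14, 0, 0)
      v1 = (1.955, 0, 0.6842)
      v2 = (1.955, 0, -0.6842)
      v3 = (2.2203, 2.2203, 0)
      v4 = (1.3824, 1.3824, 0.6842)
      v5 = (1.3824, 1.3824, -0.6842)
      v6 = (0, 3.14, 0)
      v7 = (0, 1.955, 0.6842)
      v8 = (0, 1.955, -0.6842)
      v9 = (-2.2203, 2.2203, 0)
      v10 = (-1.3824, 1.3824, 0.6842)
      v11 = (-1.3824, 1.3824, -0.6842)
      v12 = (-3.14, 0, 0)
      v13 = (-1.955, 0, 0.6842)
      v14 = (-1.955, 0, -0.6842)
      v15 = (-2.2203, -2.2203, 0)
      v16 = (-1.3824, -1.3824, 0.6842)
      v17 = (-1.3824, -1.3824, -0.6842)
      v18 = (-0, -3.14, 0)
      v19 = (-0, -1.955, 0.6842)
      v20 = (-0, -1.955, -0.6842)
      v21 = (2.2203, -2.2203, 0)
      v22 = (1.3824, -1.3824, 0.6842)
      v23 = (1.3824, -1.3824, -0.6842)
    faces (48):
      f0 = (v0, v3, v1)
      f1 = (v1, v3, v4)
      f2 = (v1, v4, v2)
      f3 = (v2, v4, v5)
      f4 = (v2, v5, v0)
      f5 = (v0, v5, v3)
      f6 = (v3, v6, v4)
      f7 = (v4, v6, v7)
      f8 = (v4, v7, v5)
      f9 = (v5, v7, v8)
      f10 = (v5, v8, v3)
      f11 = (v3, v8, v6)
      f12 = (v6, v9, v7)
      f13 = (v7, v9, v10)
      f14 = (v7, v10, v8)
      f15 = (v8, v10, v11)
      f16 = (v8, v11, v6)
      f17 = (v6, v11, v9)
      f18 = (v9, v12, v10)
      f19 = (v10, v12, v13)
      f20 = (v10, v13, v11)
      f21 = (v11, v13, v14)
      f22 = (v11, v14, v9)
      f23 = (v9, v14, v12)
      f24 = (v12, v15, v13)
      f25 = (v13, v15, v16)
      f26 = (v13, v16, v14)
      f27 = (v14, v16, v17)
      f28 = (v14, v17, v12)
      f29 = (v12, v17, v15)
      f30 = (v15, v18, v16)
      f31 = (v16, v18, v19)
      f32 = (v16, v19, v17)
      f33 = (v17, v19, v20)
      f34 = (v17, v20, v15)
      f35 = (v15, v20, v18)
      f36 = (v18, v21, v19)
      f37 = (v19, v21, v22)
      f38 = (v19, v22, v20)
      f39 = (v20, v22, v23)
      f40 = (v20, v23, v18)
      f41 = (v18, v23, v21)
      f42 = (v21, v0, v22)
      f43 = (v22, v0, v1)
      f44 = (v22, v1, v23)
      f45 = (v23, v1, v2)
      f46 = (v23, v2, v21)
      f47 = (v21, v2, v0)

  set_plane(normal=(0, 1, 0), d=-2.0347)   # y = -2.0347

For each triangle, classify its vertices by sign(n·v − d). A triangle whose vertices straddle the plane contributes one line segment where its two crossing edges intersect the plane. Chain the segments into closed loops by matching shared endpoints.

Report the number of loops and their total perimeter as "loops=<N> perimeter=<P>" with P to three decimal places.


Straddling triangles (14 of 48):
  (v12,v15,v13) [+-+] → (-2.29718, -2.0347, 0)–(-2.19812, -2.0347, 0.0571939)  len=0.1144
  (v13,v15,v16) [+-+] → (-2.19812, -2.0347, 0.0571939)–(-2.0347, -2.0347, 0.151555)  len=0.1887
  (v12,v17,v15) [++-] → (-2.0347, -2.0347, -0.151555)–(-2.29718, -2.0347, 0)  len=0.3031
  (v15,v18,v16) [--+] → (-0.869348, -2.0347, 0.430272)–(-2.0347, -2.0347, 0.151555)  len=1.1982
  (v16,v18,v19) [+-+] → (-0.869348, -2.0347, 0.430272)–(0, -2.0347, 0.638182)  len=0.8939
  (v17,v20,v15) [++-] → (-0.667011, -2.0347, -0.478656)–(-2.0347, -2.0347, -0.151555)  len=1.4063
  (v15,v20,v18) [-+-] → (-0.667011, -2.0347, -0.478656)–(0, -2.0347, -0.638182)  len=0.6858
  (v18,v21,v19) [--+] → (0.667011, -2.0347, 0.478656)–(0, -2.0347, 0.638182)  len=0.6858
  (v19,v21,v22) [+-+] → (0.667011, -2.0347, 0.478656)–(2.0347, -2.0347, 0.151555)  len=1.4063
  (v20,v23,v18) [++-] → (0.869348, -2.0347, -0.430272)–(0, -2.0347, -0.638182)  len=0.8939
  (v18,v23,v21) [-+-] → (0.869348, -2.0347, -0.430272)–(2.0347, -2.0347, -0.151555)  len=1.1982
  (v21,v0,v22) [-++] → (2.29718, -2.0347, 0)–(2.0347, -2.0347, 0.151555)  len=0.3031
  (v23,v2,v21) [++-] → (2.19812, -2.0347, -0.0571939)–(2.0347, -2.0347, -0.151555)  len=0.1887
  (v21,v2,v0) [-++] → (2.19812, -2.0347, -0.0571939)–(2.29718, -2.0347, 0)  len=0.1144

Chained into 1 loop(s):
  loop 1: 14 segments, perimeter = 9.5807
Total perimeter = 9.581

loops=1 perimeter=9.581


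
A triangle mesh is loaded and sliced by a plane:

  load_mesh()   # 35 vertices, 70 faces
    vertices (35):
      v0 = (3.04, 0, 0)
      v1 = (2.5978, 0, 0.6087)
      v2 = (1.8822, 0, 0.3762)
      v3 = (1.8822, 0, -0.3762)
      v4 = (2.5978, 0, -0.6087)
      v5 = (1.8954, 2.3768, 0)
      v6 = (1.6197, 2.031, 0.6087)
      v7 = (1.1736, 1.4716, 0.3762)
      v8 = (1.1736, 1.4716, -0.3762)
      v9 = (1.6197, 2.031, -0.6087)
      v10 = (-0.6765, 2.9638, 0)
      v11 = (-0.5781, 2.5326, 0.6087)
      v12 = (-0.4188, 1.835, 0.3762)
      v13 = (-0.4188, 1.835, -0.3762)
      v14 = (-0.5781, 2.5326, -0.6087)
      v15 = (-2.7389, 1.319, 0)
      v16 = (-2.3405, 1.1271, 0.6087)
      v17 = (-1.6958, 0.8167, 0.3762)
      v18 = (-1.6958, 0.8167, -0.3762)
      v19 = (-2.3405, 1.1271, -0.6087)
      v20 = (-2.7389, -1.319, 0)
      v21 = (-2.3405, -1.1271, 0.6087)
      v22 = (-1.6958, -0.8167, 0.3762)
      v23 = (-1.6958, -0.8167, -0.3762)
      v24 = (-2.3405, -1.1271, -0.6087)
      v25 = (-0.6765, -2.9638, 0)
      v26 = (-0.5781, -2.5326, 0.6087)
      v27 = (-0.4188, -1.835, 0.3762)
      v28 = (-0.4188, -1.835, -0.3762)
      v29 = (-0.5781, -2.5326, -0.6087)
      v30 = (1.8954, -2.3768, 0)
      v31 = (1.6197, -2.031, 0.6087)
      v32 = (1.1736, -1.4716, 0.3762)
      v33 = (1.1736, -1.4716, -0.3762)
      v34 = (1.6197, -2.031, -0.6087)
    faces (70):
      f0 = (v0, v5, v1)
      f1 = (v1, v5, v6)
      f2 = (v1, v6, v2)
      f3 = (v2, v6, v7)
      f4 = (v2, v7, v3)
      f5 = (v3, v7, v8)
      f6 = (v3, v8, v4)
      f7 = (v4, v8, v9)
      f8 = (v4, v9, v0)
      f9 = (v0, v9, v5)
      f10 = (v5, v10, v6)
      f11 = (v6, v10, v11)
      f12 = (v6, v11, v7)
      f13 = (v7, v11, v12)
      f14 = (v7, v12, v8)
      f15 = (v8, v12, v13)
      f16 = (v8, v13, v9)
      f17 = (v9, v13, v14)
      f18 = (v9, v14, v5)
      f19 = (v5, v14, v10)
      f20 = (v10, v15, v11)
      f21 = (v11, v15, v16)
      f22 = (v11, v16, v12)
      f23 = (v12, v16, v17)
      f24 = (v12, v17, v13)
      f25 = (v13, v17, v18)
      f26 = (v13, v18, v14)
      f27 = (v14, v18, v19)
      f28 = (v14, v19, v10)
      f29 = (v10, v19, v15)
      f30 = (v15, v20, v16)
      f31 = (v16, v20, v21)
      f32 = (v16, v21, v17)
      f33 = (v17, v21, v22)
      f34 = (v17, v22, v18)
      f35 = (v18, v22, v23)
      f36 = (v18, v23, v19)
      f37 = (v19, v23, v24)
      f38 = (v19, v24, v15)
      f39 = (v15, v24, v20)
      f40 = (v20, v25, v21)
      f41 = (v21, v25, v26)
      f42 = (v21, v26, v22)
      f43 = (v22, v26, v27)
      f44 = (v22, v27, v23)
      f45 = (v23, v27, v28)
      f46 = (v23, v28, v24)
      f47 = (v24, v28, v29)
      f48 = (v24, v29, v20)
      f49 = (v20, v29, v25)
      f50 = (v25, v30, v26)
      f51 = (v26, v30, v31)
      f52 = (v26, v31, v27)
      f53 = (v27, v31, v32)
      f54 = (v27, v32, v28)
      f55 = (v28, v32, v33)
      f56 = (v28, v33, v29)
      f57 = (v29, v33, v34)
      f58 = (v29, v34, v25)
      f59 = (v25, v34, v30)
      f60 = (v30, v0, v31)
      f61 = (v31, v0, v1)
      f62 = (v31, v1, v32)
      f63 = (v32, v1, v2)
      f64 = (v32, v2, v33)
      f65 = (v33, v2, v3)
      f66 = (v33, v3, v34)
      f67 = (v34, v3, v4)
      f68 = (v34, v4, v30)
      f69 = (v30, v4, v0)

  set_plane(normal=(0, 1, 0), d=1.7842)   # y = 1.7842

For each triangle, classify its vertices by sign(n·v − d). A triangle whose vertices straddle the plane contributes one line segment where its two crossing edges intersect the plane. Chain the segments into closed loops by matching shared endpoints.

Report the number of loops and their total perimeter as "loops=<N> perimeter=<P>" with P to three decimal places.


Straddling triangles (22 of 70):
  (v0,v5,v1) [-+-] → (2.18078, 1.7842, 0)–(2.07053, 1.7842, 0.151765)  len=0.1876
  (v1,v5,v6) [-++] → (2.07053, 1.7842, 0.151765)–(1.73856, 1.7842, 0.6087)  len=0.5648
  (v1,v6,v2) [-+-] → (1.73856, 1.7842, 0.6087)–(1.6516, 1.7842, 0.580447)  len=0.0914
  (v2,v6,v7) [-+-] → (1.6516, 1.7842, 0.580447)–(1.42289, 1.7842, 0.506124)  len=0.2405
  (v4,v8,v9) [--+] → (1.42289, 1.7842, -0.506124)–(1.73856, 1.7842, -0.6087)  len=0.3319
  (v4,v9,v0) [-+-] → (1.73856, 1.7842, -0.6087)–(1.79229, 1.7842, -0.534733)  len=0.0914
  (v0,v9,v5) [-++] → (1.79229, 1.7842, -0.534733)–(2.18078, 1.7842, 0)  len=0.6610
  (v6,v11,v7) [++-] → (0.657501, 1.7842, 0.444701)–(1.42289, 1.7842, 0.506124)  len=0.7678
  (v7,v11,v12) [-++] → (0.657501, 1.7842, 0.444701)–(-0.196197, 1.7842, 0.3762)  len=0.8564
  (v7,v12,v8) [-+-] → (-0.196197, 1.7842, 0.3762)–(-0.196197, 1.7842, 0.271021)  len=0.1052
  (v8,v12,v13) [-++] → (-0.196197, 1.7842, 0.271021)–(-0.196197, 1.7842, -0.3762)  len=0.6472
  (v8,v13,v9) [-++] → (-0.196197, 1.7842, -0.3762)–(1.42289, 1.7842, -0.506124)  len=1.6243
  (v10,v15,v11) [+-+] → (-2.15559, 1.7842, 0)–(-1.91062, 1.7842, 0.233328)  len=0.3383
  (v11,v15,v16) [+--] → (-1.91062, 1.7842, 0.233328)–(-1.51654, 1.7842, 0.6087)  len=0.5442
  (v11,v16,v12) [+-+] → (-1.51654, 1.7842, 0.6087)–(-0.556704, 1.7842, 0.392885)  len=0.9838
  (v12,v16,v17) [+--] → (-0.556704, 1.7842, 0.392885)–(-0.482506, 1.7842, 0.3762)  len=0.0761
  (v12,v17,v13) [+-+] → (-0.482506, 1.7842, 0.3762)–(-0.482506, 1.7842, -0.338665)  len=0.7149
  (v13,v17,v18) [+--] → (-0.482506, 1.7842, -0.338665)–(-0.482506, 1.7842, -0.3762)  len=0.0375
  (v13,v18,v14) [+-+] → (-0.482506, 1.7842, -0.3762)–(-1.06559, 1.7842, -0.507294)  len=0.5976
  (v14,v18,v19) [+--] → (-1.06559, 1.7842, -0.507294)–(-1.51654, 1.7842, -0.6087)  len=0.4622
  (v14,v19,v10) [+-+] → (-1.51654, 1.7842, -0.6087)–(-1.74519, 1.7842, -0.390931)  len=0.3158
  (v10,v19,v15) [+--] → (-1.74519, 1.7842, -0.390931)–(-2.15559, 1.7842, 0)  len=0.5668

Chained into 2 loop(s):
  loop 1: 12 segments, perimeter = 6.1696
  loop 2: 10 segments, perimeter = 4.6372
Total perimeter = 10.807

loops=2 perimeter=10.807


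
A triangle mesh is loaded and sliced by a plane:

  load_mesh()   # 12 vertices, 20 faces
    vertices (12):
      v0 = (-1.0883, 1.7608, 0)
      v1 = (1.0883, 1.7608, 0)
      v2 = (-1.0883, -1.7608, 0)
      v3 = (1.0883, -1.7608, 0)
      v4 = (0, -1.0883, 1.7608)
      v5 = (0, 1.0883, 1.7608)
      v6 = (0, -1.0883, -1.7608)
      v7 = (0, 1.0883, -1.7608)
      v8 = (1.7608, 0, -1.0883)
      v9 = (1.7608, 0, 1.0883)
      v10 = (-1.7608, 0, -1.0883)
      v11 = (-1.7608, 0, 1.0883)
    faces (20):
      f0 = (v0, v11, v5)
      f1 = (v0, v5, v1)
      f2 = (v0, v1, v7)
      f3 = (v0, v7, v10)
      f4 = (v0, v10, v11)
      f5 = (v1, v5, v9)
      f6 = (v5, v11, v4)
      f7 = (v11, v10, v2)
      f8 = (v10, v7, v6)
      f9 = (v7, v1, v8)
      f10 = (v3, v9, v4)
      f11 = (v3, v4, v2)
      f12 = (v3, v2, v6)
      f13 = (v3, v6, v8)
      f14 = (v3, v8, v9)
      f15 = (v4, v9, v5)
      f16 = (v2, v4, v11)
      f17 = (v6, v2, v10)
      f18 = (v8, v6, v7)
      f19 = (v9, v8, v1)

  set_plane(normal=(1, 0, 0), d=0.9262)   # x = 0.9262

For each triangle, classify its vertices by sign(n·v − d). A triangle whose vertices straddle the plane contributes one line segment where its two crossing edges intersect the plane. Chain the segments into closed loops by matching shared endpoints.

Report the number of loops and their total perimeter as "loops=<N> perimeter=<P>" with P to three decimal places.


Straddling triangles (10 of 20):
  (v0,v5,v1) [--+] → (0.9262, 1.66063, 0.262267)–(0.9262, 1.7608, 0)  len=0.2807
  (v0,v1,v7) [-+-] → (0.9262, 1.7608, 0)–(0.9262, 1.66063, -0.262267)  len=0.2807
  (v1,v5,v9) [+-+] → (0.9262, 1.66063, 0.262267)–(0.9262, 0.515842, 1.40706)  len=1.6190
  (v7,v1,v8) [-++] → (0.9262, 1.66063, -0.262267)–(0.9262, 0.515842, -1.40706)  len=1.6190
  (v3,v9,v4) [++-] → (0.9262, -0.515842, 1.40706)–(0.9262, -1.66063, 0.262267)  len=1.6190
  (v3,v4,v2) [+--] → (0.9262, -1.66063, 0.262267)–(0.9262, -1.7608, 0)  len=0.2807
  (v3,v2,v6) [+--] → (0.9262, -1.7608, 0)–(0.9262, -1.66063, -0.262267)  len=0.2807
  (v3,v6,v8) [+-+] → (0.9262, -1.66063, -0.262267)–(0.9262, -0.515842, -1.40706)  len=1.6190
  (v4,v9,v5) [-+-] → (0.9262, -0.515842, 1.40706)–(0.9262, 0.515842, 1.40706)  len=1.0317
  (v8,v6,v7) [+--] → (0.9262, -0.515842, -1.40706)–(0.9262, 0.515842, -1.40706)  len=1.0317

Chained into 1 loop(s):
  loop 1: 10 segments, perimeter = 9.6623
Total perimeter = 9.662

loops=1 perimeter=9.662


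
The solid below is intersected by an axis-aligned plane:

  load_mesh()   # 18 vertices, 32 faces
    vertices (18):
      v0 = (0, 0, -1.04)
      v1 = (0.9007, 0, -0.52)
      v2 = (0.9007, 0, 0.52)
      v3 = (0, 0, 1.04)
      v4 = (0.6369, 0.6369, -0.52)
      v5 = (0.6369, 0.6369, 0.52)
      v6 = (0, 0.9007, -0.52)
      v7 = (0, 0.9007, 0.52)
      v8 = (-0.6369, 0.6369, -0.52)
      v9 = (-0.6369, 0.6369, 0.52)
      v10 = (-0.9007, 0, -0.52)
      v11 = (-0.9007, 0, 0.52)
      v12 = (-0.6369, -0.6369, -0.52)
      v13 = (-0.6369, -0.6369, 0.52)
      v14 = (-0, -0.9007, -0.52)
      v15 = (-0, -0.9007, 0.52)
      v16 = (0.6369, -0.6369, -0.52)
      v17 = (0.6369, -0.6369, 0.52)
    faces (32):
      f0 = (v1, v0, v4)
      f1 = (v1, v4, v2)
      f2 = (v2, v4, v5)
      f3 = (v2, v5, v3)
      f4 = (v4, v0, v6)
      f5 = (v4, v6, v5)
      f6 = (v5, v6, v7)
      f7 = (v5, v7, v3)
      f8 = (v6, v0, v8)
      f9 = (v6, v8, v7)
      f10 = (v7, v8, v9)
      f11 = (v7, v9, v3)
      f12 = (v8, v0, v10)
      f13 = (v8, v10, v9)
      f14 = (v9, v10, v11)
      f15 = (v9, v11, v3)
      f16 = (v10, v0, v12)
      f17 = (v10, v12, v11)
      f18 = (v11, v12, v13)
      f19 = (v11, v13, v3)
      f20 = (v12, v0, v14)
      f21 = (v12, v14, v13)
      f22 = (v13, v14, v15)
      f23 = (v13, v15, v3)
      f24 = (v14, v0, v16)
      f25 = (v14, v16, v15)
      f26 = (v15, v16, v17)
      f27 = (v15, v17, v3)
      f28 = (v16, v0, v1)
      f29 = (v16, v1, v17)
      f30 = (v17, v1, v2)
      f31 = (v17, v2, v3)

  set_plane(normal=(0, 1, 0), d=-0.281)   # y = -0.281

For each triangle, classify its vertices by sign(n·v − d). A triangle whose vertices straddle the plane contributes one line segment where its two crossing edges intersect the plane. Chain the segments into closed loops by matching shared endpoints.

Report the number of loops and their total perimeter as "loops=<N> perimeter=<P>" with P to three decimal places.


Straddling triangles (12 of 32):
  (v10,v0,v12) [++-] → (-0.281, -0.281, -0.810576)–(-0.784312, -0.281, -0.52)  len=0.5812
  (v10,v12,v11) [+-+] → (-0.784312, -0.281, -0.52)–(-0.784312, -0.281, 0.0611525)  len=0.5812
  (v11,v12,v13) [+--] → (-0.784312, -0.281, 0.0611525)–(-0.784312, -0.281, 0.52)  len=0.4588
  (v11,v13,v3) [+-+] → (-0.784312, -0.281, 0.52)–(-0.281, -0.281, 0.810576)  len=0.5812
  (v12,v0,v14) [-+-] → (-0.281, -0.281, -0.810576)–(0, -0.281, -0.877771)  len=0.2889
  (v13,v15,v3) [--+] → (0, -0.281, 0.877771)–(-0.281, -0.281, 0.810576)  len=0.2889
  (v14,v0,v16) [-+-] → (0, -0.281, -0.877771)–(0.281, -0.281, -0.810576)  len=0.2889
  (v15,v17,v3) [--+] → (0.281, -0.281, 0.810576)–(0, -0.281, 0.877771)  len=0.2889
  (v16,v0,v1) [-++] → (0.281, -0.281, -0.810576)–(0.784312, -0.281, -0.52)  len=0.5812
  (v16,v1,v17) [-+-] → (0.784312, -0.281, -0.52)–(0.784312, -0.281, -0.0611525)  len=0.4588
  (v17,v1,v2) [-++] → (0.784312, -0.281, -0.0611525)–(0.784312, -0.281, 0.52)  len=0.5812
  (v17,v2,v3) [-++] → (0.784312, -0.281, 0.52)–(0.281, -0.281, 0.810576)  len=0.5812

Chained into 1 loop(s):
  loop 1: 12 segments, perimeter = 5.5604
Total perimeter = 5.560

loops=1 perimeter=5.560


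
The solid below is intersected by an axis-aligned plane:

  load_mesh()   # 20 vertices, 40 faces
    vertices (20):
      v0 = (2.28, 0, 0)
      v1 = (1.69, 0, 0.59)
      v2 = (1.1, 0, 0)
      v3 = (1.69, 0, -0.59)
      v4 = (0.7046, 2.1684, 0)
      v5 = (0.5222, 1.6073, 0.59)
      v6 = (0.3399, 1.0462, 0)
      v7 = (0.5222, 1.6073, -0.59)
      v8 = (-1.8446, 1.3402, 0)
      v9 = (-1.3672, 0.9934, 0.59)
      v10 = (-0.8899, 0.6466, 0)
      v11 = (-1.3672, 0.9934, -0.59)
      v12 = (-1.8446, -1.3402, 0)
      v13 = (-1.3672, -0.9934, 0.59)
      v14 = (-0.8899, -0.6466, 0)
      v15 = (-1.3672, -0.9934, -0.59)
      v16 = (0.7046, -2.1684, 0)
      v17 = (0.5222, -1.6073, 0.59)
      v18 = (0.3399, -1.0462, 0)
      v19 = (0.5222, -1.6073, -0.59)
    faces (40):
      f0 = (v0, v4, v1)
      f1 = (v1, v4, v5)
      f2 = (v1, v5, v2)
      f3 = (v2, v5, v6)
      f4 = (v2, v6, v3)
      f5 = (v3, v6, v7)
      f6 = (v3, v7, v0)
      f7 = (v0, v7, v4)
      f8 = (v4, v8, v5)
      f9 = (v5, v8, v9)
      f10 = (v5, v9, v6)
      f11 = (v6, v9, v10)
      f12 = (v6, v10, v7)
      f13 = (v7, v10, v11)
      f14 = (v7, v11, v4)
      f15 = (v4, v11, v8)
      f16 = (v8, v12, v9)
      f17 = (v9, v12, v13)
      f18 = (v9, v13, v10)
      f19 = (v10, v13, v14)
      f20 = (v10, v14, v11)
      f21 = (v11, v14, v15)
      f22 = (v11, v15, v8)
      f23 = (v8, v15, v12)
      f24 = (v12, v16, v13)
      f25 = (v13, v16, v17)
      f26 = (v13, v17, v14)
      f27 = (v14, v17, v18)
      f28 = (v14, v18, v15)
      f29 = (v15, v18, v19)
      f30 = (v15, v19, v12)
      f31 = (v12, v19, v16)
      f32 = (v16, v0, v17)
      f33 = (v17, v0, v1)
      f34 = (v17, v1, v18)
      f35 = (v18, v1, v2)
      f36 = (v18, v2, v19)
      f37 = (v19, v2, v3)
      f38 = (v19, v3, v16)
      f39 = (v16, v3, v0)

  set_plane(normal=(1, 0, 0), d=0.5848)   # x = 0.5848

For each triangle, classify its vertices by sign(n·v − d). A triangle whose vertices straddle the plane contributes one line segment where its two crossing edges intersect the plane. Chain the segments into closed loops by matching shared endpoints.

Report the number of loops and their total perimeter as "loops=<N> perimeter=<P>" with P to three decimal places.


Straddling triangles (20 of 40):
  (v1,v4,v5) [++-] → (0.5848, 1.79987, 0.387511)–(0.5848, 1.52114, 0.59)  len=0.3445
  (v1,v5,v2) [+-+] → (0.5848, 1.52114, 0.59)–(0.5848, 1.43316, 0.526078)  len=0.1087
  (v2,v5,v6) [+--] → (0.5848, 1.43316, 0.526078)–(0.5848, 0.70912, 0)  len=0.8950
  (v2,v6,v3) [+-+] → (0.5848, 0.70912, 0)–(0.5848, 0.856426, -0.107022)  len=0.1821
  (v3,v6,v7) [+--] → (0.5848, 0.856426, -0.107022)–(0.5848, 1.52114, -0.59)  len=0.8217
  (v3,v7,v0) [+-+] → (0.5848, 1.52114, -0.59)–(0.5848, 1.55006, -0.568989)  len=0.0357
  (v0,v7,v4) [+-+] → (0.5848, 1.55006, -0.568989)–(0.5848, 1.79987, -0.387511)  len=0.3088
  (v4,v8,v5) [+--] → (0.5848, 2.12948, 0)–(0.5848, 1.79987, 0.387511)  len=0.5087
  (v7,v11,v4) [--+] → (0.5848, 2.10046, -0.0341162)–(0.5848, 1.79987, -0.387511)  len=0.4639
  (v4,v11,v8) [+--] → (0.5848, 2.10046, -0.0341162)–(0.5848, 2.12948, 0)  len=0.0448
  (v12,v16,v13) [-+-] → (0.5848, -2.12948, 0)–(0.5848, -2.10046, 0.0341162)  len=0.0448
  (v13,v16,v17) [-+-] → (0.5848, -2.10046, 0.0341162)–(0.5848, -1.79987, 0.387511)  len=0.4639
  (v12,v19,v16) [--+] → (0.5848, -1.79987, -0.387511)–(0.5848, -2.12948, 0)  len=0.5087
  (v16,v0,v17) [++-] → (0.5848, -1.55006, 0.568989)–(0.5848, -1.79987, 0.387511)  len=0.3088
  (v17,v0,v1) [-++] → (0.5848, -1.55006, 0.568989)–(0.5848, -1.52114, 0.59)  len=0.0357
  (v17,v1,v18) [-+-] → (0.5848, -1.52114, 0.59)–(0.5848, -0.856426, 0.107022)  len=0.8217
  (v18,v1,v2) [-++] → (0.5848, -0.856426, 0.107022)–(0.5848, -0.70912, 0)  len=0.1821
  (v18,v2,v19) [-+-] → (0.5848, -0.70912, 0)–(0.5848, -1.43316, -0.526078)  len=0.8950
  (v19,v2,v3) [-++] → (0.5848, -1.43316, -0.526078)–(0.5848, -1.52114, -0.59)  len=0.1087
  (v19,v3,v16) [-++] → (0.5848, -1.52114, -0.59)–(0.5848, -1.79987, -0.387511)  len=0.3445

Chained into 2 loop(s):
  loop 1: 10 segments, perimeter = 3.7140
  loop 2: 10 segments, perimeter = 3.7140
Total perimeter = 7.428

loops=2 perimeter=7.428


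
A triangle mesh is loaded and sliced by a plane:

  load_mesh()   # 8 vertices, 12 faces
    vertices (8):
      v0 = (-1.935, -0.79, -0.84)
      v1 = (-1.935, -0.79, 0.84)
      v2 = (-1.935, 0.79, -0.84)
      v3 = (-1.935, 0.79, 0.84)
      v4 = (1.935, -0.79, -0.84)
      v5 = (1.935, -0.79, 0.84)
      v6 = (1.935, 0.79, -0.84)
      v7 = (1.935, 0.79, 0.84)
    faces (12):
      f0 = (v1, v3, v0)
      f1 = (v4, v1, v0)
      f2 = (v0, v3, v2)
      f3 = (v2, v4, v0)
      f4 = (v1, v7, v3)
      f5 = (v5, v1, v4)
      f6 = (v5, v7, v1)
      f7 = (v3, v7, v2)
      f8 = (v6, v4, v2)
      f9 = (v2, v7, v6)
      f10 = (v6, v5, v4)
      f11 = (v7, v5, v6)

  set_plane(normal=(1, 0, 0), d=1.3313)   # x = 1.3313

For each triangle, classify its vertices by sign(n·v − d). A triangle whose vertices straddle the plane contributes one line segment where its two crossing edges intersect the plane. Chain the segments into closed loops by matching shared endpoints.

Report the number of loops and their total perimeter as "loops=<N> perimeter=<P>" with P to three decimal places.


Straddling triangles (8 of 12):
  (v4,v1,v0) [+--] → (1.3313, -0.79, -0.577929)–(1.3313, -0.79, -0.84)  len=0.2621
  (v2,v4,v0) [-+-] → (1.3313, -0.543528, -0.84)–(1.3313, -0.79, -0.84)  len=0.2465
  (v1,v7,v3) [-+-] → (1.3313, 0.543528, 0.84)–(1.3313, 0.79, 0.84)  len=0.2465
  (v5,v1,v4) [+-+] → (1.3313, -0.79, 0.84)–(1.3313, -0.79, -0.577929)  len=1.4179
  (v5,v7,v1) [++-] → (1.3313, 0.543528, 0.84)–(1.3313, -0.79, 0.84)  len=1.3335
  (v3,v7,v2) [-+-] → (1.3313, 0.79, 0.84)–(1.3313, 0.79, 0.577929)  len=0.2621
  (v6,v4,v2) [++-] → (1.3313, -0.543528, -0.84)–(1.3313, 0.79, -0.84)  len=1.3335
  (v2,v7,v6) [-++] → (1.3313, 0.79, 0.577929)–(1.3313, 0.79, -0.84)  len=1.4179

Chained into 1 loop(s):
  loop 1: 8 segments, perimeter = 6.5200
Total perimeter = 6.520

loops=1 perimeter=6.520


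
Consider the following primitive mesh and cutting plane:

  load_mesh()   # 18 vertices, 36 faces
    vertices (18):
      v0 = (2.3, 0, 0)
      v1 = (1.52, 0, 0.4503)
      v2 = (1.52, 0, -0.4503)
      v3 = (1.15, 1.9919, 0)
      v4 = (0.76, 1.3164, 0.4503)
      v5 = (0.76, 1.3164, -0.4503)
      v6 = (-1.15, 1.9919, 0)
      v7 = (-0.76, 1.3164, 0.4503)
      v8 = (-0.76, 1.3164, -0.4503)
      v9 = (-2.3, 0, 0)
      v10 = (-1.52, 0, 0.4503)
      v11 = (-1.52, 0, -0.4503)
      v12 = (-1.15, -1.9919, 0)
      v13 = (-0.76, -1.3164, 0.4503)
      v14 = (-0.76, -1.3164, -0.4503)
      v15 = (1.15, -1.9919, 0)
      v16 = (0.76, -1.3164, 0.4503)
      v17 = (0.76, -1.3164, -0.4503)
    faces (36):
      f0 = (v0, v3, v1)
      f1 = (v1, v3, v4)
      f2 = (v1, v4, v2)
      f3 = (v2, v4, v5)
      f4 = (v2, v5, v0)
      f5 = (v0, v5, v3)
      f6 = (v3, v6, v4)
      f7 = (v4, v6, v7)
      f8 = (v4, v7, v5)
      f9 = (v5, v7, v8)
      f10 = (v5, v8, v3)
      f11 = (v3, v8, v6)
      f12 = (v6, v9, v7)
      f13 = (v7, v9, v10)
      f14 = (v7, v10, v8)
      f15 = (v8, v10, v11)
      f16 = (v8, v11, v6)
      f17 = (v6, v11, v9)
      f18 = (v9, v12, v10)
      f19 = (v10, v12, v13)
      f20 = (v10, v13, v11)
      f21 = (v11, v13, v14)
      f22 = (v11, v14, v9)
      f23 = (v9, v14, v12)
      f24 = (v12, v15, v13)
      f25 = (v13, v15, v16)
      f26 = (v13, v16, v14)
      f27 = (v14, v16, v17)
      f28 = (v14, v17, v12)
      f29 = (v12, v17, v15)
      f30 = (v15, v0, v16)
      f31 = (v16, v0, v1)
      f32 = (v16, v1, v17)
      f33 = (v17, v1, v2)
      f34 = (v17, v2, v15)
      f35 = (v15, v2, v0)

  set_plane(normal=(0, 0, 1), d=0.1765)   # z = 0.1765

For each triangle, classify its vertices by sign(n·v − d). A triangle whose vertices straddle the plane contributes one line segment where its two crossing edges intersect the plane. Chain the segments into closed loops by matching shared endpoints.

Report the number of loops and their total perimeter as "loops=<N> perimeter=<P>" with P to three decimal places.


loops=2 perimeter=21.086

Straddling triangles (24 of 36):
  (v0,v3,v1) [--+] → (1.29503, 1.21115, 0.1765)–(1.99427, 0, 0.1765)  len=1.3985
  (v1,v3,v4) [+-+] → (1.29503, 1.21115, 0.1765)–(0.997135, 1.72713, 0.1765)  len=0.5958
  (v1,v4,v2) [++-] → (0.991055, 0.916189, 0.1765)–(1.52, 0, 0.1765)  len=1.0579
  (v2,v4,v5) [-+-] → (0.991055, 0.916189, 0.1765)–(0.76, 1.3164, 0.1765)  len=0.4621
  (v3,v6,v4) [--+] → (-0.401355, 1.72713, 0.1765)–(0.997135, 1.72713, 0.1765)  len=1.3985
  (v4,v6,v7) [+-+] → (-0.401355, 1.72713, 0.1765)–(-0.997135, 1.72713, 0.1765)  len=0.5958
  (v4,v7,v5) [++-] → (-0.29789, 1.3164, 0.1765)–(0.76, 1.3164, 0.1765)  len=1.0579
  (v5,v7,v8) [-+-] → (-0.29789, 1.3164, 0.1765)–(-0.76, 1.3164, 0.1765)  len=0.4621
  (v6,v9,v7) [--+] → (-1.69638, 0.515977, 0.1765)–(-0.997135, 1.72713, 0.1765)  len=1.3985
  (v7,v9,v10) [+-+] → (-1.69638, 0.515977, 0.1765)–(-1.99427, 0, 0.1765)  len=0.5958
  (v7,v10,v8) [++-] → (-1.28895, 0.400211, 0.1765)–(-0.76, 1.3164, 0.1765)  len=1.0579
  (v8,v10,v11) [-+-] → (-1.28895, 0.400211, 0.1765)–(-1.52, 0, 0.1765)  len=0.4621
  (v9,v12,v10) [--+] → (-1.29503, -1.21115, 0.1765)–(-1.99427, 0, 0.1765)  len=1.3985
  (v10,v12,v13) [+-+] → (-1.29503, -1.21115, 0.1765)–(-0.997135, -1.72713, 0.1765)  len=0.5958
  (v10,v13,v11) [++-] → (-0.991055, -0.916189, 0.1765)–(-1.52, 0, 0.1765)  len=1.0579
  (v11,v13,v14) [-+-] → (-0.991055, -0.916189, 0.1765)–(-0.76, -1.3164, 0.1765)  len=0.4621
  (v12,v15,v13) [--+] → (0.401355, -1.72713, 0.1765)–(-0.997135, -1.72713, 0.1765)  len=1.3985
  (v13,v15,v16) [+-+] → (0.401355, -1.72713, 0.1765)–(0.997135, -1.72713, 0.1765)  len=0.5958
  (v13,v16,v14) [++-] → (0.29789, -1.3164, 0.1765)–(-0.76, -1.3164, 0.1765)  len=1.0579
  (v14,v16,v17) [-+-] → (0.29789, -1.3164, 0.1765)–(0.76, -1.3164, 0.1765)  len=0.4621
  (v15,v0,v16) [--+] → (1.69638, -0.515977, 0.1765)–(0.997135, -1.72713, 0.1765)  len=1.3985
  (v16,v0,v1) [+-+] → (1.69638, -0.515977, 0.1765)–(1.99427, 0, 0.1765)  len=0.5958
  (v16,v1,v17) [++-] → (1.28895, -0.400211, 0.1765)–(0.76, -1.3164, 0.1765)  len=1.0579
  (v17,v1,v2) [-+-] → (1.28895, -0.400211, 0.1765)–(1.52, 0, 0.1765)  len=0.4621

Chained into 2 loop(s):
  loop 1: 12 segments, perimeter = 11.9658
  loop 2: 12 segments, perimeter = 9.1201
Total perimeter = 21.086


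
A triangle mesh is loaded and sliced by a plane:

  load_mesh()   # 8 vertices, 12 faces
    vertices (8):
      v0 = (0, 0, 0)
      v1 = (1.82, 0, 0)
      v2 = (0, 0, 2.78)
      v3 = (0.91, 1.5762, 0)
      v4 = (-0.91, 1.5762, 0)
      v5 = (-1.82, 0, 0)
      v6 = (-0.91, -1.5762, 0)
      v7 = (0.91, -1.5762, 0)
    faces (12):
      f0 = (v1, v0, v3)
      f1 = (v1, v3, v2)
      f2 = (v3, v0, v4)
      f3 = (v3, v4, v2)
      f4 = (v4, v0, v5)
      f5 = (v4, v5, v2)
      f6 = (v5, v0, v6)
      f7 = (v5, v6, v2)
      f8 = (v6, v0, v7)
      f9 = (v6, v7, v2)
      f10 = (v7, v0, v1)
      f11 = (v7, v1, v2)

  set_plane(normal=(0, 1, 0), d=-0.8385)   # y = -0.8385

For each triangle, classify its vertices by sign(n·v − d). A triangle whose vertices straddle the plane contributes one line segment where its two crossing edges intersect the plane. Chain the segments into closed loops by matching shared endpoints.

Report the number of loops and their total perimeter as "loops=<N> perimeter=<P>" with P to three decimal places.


loops=1 perimeter=6.750

Straddling triangles (6 of 12):
  (v5,v0,v6) [++-] → (-0.484098, -0.8385, 0)–(-1.3359, -0.8385, 0)  len=0.8518
  (v5,v6,v2) [+-+] → (-1.3359, -0.8385, 0)–(-0.484098, -0.8385, 1.30111)  len=1.5551
  (v6,v0,v7) [-+-] → (-0.484098, -0.8385, 0)–(0.484098, -0.8385, 0)  len=0.9682
  (v6,v7,v2) [--+] → (0.484098, -0.8385, 1.30111)–(-0.484098, -0.8385, 1.30111)  len=0.9682
  (v7,v0,v1) [-++] → (0.484098, -0.8385, 0)–(1.3359, -0.8385, 0)  len=0.8518
  (v7,v1,v2) [-++] → (1.3359, -0.8385, 0)–(0.484098, -0.8385, 1.30111)  len=1.5551

Chained into 1 loop(s):
  loop 1: 6 segments, perimeter = 6.7503
Total perimeter = 6.750


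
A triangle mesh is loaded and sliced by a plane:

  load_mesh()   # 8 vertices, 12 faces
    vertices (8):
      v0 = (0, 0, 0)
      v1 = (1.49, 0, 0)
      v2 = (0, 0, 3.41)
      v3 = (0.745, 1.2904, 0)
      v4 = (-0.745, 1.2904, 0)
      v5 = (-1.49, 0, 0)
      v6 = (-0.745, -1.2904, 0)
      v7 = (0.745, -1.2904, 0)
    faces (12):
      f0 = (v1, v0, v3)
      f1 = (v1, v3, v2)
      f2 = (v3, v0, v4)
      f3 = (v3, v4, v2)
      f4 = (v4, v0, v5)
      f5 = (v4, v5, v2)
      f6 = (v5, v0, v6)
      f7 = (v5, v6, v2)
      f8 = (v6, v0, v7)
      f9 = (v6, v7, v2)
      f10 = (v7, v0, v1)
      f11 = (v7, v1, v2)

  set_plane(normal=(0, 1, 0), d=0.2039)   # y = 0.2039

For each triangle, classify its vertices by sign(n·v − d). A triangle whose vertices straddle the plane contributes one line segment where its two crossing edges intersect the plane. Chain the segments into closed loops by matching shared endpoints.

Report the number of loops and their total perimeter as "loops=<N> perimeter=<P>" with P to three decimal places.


loops=1 perimeter=9.247

Straddling triangles (6 of 12):
  (v1,v0,v3) [--+] → (0.11772, 0.2039, 0)–(1.37228, 0.2039, 0)  len=1.2546
  (v1,v3,v2) [-+-] → (1.37228, 0.2039, 0)–(0.11772, 0.2039, 2.87118)  len=3.1333
  (v3,v0,v4) [+-+] → (0.11772, 0.2039, 0)–(-0.11772, 0.2039, 0)  len=0.2354
  (v3,v4,v2) [++-] → (-0.11772, 0.2039, 2.87118)–(0.11772, 0.2039, 2.87118)  len=0.2354
  (v4,v0,v5) [+--] → (-0.11772, 0.2039, 0)–(-1.37228, 0.2039, 0)  len=1.2546
  (v4,v5,v2) [+--] → (-1.37228, 0.2039, 0)–(-0.11772, 0.2039, 2.87118)  len=3.1333

Chained into 1 loop(s):
  loop 1: 6 segments, perimeter = 9.2466
Total perimeter = 9.247
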